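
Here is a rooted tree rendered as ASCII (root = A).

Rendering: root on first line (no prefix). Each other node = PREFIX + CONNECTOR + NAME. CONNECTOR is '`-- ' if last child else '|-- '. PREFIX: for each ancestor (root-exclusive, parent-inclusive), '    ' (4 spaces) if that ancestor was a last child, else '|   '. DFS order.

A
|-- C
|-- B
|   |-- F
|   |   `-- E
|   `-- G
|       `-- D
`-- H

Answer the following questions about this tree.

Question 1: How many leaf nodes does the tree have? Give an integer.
Leaves (nodes with no children): C, D, E, H

Answer: 4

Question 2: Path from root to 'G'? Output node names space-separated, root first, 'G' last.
Walk down from root: A -> B -> G

Answer: A B G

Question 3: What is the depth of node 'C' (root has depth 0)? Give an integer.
Path from root to C: A -> C
Depth = number of edges = 1

Answer: 1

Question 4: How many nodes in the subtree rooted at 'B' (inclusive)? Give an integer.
Answer: 5

Derivation:
Subtree rooted at B contains: B, D, E, F, G
Count = 5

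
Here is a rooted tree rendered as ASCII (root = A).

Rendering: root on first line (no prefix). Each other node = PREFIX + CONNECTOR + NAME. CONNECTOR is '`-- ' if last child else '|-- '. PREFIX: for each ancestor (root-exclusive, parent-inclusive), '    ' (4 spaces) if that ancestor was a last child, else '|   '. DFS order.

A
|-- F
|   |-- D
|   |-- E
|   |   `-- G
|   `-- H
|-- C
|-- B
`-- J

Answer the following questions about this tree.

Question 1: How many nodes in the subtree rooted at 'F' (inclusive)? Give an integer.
Subtree rooted at F contains: D, E, F, G, H
Count = 5

Answer: 5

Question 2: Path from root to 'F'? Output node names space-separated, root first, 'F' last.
Walk down from root: A -> F

Answer: A F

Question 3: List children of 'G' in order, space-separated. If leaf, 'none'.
Node G's children (from adjacency): (leaf)

Answer: none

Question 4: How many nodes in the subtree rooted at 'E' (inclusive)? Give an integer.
Answer: 2

Derivation:
Subtree rooted at E contains: E, G
Count = 2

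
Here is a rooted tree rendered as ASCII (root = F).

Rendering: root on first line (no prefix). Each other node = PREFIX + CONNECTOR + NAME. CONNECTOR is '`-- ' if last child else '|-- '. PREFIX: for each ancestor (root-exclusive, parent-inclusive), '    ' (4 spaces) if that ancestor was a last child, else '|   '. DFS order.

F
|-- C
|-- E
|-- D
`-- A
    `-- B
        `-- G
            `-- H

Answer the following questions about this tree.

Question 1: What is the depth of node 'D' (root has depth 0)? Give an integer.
Answer: 1

Derivation:
Path from root to D: F -> D
Depth = number of edges = 1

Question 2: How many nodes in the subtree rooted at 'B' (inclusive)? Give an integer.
Answer: 3

Derivation:
Subtree rooted at B contains: B, G, H
Count = 3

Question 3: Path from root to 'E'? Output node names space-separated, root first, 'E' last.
Walk down from root: F -> E

Answer: F E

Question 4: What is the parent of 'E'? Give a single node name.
Scan adjacency: E appears as child of F

Answer: F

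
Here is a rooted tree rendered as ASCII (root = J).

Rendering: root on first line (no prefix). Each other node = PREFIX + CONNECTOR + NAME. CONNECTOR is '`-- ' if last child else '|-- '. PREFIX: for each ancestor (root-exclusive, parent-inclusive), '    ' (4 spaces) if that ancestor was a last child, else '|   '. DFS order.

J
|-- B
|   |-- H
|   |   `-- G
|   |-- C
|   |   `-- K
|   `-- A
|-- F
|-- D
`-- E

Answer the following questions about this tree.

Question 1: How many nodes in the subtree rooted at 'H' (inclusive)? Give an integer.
Answer: 2

Derivation:
Subtree rooted at H contains: G, H
Count = 2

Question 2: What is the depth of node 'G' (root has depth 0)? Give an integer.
Answer: 3

Derivation:
Path from root to G: J -> B -> H -> G
Depth = number of edges = 3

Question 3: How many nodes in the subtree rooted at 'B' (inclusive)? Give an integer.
Subtree rooted at B contains: A, B, C, G, H, K
Count = 6

Answer: 6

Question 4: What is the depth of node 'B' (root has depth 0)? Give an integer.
Path from root to B: J -> B
Depth = number of edges = 1

Answer: 1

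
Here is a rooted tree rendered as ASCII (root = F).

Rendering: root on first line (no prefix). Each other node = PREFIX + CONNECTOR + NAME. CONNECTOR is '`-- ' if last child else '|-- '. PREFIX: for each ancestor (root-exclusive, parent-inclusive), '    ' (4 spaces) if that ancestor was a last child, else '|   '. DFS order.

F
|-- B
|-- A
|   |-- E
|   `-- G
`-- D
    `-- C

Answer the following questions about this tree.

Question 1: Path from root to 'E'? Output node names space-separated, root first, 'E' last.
Walk down from root: F -> A -> E

Answer: F A E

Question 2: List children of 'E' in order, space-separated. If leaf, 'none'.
Node E's children (from adjacency): (leaf)

Answer: none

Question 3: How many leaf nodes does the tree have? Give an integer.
Leaves (nodes with no children): B, C, E, G

Answer: 4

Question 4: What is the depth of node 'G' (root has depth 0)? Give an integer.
Answer: 2

Derivation:
Path from root to G: F -> A -> G
Depth = number of edges = 2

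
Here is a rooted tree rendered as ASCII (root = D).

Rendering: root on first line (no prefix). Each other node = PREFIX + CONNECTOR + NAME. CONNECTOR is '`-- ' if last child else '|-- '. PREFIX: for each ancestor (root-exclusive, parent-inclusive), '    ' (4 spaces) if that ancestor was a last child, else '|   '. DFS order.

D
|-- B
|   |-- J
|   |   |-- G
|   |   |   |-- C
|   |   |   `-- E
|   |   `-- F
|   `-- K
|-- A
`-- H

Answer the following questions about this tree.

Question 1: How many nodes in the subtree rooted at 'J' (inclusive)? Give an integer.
Answer: 5

Derivation:
Subtree rooted at J contains: C, E, F, G, J
Count = 5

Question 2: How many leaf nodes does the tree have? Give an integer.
Leaves (nodes with no children): A, C, E, F, H, K

Answer: 6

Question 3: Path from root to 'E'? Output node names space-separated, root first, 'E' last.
Answer: D B J G E

Derivation:
Walk down from root: D -> B -> J -> G -> E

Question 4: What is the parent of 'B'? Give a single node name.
Scan adjacency: B appears as child of D

Answer: D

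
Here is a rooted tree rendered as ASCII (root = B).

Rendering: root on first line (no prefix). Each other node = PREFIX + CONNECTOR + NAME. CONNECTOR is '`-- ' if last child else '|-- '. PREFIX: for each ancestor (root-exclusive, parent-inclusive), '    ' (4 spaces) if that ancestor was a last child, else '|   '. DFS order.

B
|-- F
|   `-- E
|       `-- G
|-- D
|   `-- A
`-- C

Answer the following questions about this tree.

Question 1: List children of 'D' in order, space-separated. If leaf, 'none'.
Node D's children (from adjacency): A

Answer: A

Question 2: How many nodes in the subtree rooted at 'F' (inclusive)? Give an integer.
Answer: 3

Derivation:
Subtree rooted at F contains: E, F, G
Count = 3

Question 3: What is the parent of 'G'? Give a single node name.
Answer: E

Derivation:
Scan adjacency: G appears as child of E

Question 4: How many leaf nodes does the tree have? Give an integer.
Answer: 3

Derivation:
Leaves (nodes with no children): A, C, G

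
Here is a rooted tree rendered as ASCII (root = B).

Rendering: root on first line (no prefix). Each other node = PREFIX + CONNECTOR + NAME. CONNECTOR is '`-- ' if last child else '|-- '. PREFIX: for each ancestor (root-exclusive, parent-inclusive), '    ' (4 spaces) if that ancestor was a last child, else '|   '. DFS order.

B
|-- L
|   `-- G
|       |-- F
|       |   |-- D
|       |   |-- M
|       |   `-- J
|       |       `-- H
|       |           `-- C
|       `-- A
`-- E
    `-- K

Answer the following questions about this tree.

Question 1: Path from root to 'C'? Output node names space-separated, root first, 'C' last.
Answer: B L G F J H C

Derivation:
Walk down from root: B -> L -> G -> F -> J -> H -> C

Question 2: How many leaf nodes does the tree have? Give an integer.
Answer: 5

Derivation:
Leaves (nodes with no children): A, C, D, K, M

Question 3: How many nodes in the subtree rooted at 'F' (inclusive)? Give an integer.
Answer: 6

Derivation:
Subtree rooted at F contains: C, D, F, H, J, M
Count = 6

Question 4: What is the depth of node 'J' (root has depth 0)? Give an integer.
Path from root to J: B -> L -> G -> F -> J
Depth = number of edges = 4

Answer: 4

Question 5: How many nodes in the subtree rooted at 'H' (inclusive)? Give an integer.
Answer: 2

Derivation:
Subtree rooted at H contains: C, H
Count = 2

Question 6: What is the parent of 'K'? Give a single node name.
Scan adjacency: K appears as child of E

Answer: E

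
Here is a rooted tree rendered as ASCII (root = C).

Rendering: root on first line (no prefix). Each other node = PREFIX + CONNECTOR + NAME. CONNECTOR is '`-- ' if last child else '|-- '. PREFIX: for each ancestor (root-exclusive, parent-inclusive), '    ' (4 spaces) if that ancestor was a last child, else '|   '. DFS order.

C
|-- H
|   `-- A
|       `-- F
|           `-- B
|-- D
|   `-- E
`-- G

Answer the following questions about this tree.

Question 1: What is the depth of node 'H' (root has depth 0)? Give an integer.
Answer: 1

Derivation:
Path from root to H: C -> H
Depth = number of edges = 1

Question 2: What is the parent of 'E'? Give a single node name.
Answer: D

Derivation:
Scan adjacency: E appears as child of D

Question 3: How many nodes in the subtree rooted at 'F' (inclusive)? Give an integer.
Answer: 2

Derivation:
Subtree rooted at F contains: B, F
Count = 2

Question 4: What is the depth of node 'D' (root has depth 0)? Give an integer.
Answer: 1

Derivation:
Path from root to D: C -> D
Depth = number of edges = 1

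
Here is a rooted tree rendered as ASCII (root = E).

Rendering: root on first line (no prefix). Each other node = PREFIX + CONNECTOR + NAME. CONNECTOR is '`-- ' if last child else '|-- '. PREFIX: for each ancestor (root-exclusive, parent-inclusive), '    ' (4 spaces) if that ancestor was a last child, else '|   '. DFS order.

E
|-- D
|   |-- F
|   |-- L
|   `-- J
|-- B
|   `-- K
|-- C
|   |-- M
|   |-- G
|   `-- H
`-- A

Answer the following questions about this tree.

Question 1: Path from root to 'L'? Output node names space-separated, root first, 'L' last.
Walk down from root: E -> D -> L

Answer: E D L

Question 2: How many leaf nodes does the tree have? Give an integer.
Leaves (nodes with no children): A, F, G, H, J, K, L, M

Answer: 8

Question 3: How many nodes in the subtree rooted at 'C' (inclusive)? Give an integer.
Subtree rooted at C contains: C, G, H, M
Count = 4

Answer: 4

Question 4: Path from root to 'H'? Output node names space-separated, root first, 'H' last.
Walk down from root: E -> C -> H

Answer: E C H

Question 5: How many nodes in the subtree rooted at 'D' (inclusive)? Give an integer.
Subtree rooted at D contains: D, F, J, L
Count = 4

Answer: 4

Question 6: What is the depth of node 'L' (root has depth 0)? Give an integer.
Path from root to L: E -> D -> L
Depth = number of edges = 2

Answer: 2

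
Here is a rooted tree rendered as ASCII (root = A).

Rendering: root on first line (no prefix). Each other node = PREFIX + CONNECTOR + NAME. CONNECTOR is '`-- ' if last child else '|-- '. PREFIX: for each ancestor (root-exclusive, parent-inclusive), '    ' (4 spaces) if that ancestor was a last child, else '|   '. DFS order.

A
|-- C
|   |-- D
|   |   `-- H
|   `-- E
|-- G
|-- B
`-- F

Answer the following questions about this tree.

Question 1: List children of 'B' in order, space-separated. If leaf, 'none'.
Answer: none

Derivation:
Node B's children (from adjacency): (leaf)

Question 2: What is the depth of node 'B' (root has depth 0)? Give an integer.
Path from root to B: A -> B
Depth = number of edges = 1

Answer: 1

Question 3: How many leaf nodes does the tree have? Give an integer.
Leaves (nodes with no children): B, E, F, G, H

Answer: 5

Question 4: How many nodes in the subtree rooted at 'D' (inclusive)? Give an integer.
Answer: 2

Derivation:
Subtree rooted at D contains: D, H
Count = 2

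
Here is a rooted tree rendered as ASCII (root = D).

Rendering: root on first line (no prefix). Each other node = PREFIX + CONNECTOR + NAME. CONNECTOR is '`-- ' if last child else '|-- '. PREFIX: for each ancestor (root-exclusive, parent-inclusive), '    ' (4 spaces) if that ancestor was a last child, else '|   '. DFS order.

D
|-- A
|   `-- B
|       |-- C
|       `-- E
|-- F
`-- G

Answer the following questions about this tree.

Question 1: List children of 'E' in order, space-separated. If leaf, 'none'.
Node E's children (from adjacency): (leaf)

Answer: none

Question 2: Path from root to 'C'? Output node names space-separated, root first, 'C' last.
Answer: D A B C

Derivation:
Walk down from root: D -> A -> B -> C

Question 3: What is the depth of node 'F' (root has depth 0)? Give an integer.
Path from root to F: D -> F
Depth = number of edges = 1

Answer: 1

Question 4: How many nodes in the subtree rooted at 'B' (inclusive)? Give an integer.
Subtree rooted at B contains: B, C, E
Count = 3

Answer: 3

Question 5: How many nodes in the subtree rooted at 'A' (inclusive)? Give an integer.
Subtree rooted at A contains: A, B, C, E
Count = 4

Answer: 4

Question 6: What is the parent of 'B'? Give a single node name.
Scan adjacency: B appears as child of A

Answer: A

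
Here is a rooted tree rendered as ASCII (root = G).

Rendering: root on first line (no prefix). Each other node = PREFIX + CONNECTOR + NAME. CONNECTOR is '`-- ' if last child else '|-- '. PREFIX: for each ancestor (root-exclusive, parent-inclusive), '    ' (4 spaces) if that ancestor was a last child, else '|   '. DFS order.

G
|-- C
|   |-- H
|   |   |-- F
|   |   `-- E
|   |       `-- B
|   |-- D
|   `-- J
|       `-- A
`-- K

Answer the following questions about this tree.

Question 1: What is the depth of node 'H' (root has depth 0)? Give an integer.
Path from root to H: G -> C -> H
Depth = number of edges = 2

Answer: 2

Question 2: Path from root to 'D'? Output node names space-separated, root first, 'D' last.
Answer: G C D

Derivation:
Walk down from root: G -> C -> D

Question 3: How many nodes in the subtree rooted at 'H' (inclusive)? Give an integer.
Answer: 4

Derivation:
Subtree rooted at H contains: B, E, F, H
Count = 4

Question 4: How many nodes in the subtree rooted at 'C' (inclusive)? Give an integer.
Subtree rooted at C contains: A, B, C, D, E, F, H, J
Count = 8

Answer: 8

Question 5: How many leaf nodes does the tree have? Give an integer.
Leaves (nodes with no children): A, B, D, F, K

Answer: 5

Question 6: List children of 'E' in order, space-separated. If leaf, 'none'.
Answer: B

Derivation:
Node E's children (from adjacency): B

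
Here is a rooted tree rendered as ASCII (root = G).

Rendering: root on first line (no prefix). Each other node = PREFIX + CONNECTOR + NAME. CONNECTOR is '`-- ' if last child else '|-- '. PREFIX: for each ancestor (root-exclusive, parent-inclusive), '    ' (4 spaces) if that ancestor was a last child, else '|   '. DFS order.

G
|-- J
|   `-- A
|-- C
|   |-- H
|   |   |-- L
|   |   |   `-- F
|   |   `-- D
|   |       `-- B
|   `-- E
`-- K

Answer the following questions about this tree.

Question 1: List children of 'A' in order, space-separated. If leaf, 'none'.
Node A's children (from adjacency): (leaf)

Answer: none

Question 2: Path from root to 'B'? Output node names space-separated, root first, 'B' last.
Walk down from root: G -> C -> H -> D -> B

Answer: G C H D B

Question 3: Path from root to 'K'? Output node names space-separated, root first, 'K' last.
Walk down from root: G -> K

Answer: G K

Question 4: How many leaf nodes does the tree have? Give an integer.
Leaves (nodes with no children): A, B, E, F, K

Answer: 5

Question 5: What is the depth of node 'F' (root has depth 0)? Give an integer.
Path from root to F: G -> C -> H -> L -> F
Depth = number of edges = 4

Answer: 4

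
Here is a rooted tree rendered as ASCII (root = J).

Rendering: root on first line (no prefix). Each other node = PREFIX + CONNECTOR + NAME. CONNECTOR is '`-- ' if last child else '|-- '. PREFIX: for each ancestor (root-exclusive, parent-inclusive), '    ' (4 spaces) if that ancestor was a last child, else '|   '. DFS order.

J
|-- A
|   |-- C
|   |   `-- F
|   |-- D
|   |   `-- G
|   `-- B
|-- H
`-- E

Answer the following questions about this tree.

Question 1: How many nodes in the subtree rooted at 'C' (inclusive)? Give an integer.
Answer: 2

Derivation:
Subtree rooted at C contains: C, F
Count = 2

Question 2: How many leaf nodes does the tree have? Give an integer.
Answer: 5

Derivation:
Leaves (nodes with no children): B, E, F, G, H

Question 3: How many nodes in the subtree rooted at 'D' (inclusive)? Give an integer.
Answer: 2

Derivation:
Subtree rooted at D contains: D, G
Count = 2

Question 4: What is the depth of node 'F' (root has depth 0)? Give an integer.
Path from root to F: J -> A -> C -> F
Depth = number of edges = 3

Answer: 3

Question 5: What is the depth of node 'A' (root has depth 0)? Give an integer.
Path from root to A: J -> A
Depth = number of edges = 1

Answer: 1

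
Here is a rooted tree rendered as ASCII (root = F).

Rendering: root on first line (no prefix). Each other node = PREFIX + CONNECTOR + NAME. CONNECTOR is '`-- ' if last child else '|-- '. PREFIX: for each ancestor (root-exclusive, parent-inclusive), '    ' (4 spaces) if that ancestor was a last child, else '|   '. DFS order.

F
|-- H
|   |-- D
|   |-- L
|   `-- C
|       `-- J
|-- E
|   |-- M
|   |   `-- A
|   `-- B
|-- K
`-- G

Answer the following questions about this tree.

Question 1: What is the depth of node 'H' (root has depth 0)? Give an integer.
Answer: 1

Derivation:
Path from root to H: F -> H
Depth = number of edges = 1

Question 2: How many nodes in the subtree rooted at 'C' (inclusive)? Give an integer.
Answer: 2

Derivation:
Subtree rooted at C contains: C, J
Count = 2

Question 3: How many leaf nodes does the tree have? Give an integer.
Answer: 7

Derivation:
Leaves (nodes with no children): A, B, D, G, J, K, L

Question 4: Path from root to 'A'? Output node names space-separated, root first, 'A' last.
Walk down from root: F -> E -> M -> A

Answer: F E M A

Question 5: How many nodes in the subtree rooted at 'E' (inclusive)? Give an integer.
Answer: 4

Derivation:
Subtree rooted at E contains: A, B, E, M
Count = 4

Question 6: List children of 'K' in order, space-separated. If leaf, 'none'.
Node K's children (from adjacency): (leaf)

Answer: none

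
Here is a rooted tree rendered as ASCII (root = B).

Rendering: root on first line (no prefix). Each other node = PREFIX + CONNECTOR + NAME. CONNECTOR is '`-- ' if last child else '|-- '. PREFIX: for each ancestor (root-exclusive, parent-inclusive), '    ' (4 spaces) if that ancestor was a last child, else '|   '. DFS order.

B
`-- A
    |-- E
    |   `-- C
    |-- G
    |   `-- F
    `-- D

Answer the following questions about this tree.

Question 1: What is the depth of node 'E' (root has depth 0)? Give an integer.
Answer: 2

Derivation:
Path from root to E: B -> A -> E
Depth = number of edges = 2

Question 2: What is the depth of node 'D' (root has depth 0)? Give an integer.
Path from root to D: B -> A -> D
Depth = number of edges = 2

Answer: 2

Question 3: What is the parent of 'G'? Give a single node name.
Scan adjacency: G appears as child of A

Answer: A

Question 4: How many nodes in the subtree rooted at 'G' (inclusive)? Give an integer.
Answer: 2

Derivation:
Subtree rooted at G contains: F, G
Count = 2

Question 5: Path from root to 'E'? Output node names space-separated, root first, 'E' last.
Walk down from root: B -> A -> E

Answer: B A E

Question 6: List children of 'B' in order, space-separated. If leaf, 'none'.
Node B's children (from adjacency): A

Answer: A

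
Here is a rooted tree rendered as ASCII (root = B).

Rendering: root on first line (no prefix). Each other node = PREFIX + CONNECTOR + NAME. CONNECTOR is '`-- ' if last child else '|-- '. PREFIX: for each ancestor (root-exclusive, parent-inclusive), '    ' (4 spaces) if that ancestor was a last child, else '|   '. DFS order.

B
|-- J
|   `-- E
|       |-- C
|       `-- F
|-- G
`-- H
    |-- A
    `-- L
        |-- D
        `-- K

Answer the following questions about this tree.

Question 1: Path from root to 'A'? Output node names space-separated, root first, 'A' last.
Walk down from root: B -> H -> A

Answer: B H A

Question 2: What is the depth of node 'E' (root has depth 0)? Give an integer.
Answer: 2

Derivation:
Path from root to E: B -> J -> E
Depth = number of edges = 2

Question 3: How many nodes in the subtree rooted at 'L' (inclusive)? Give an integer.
Subtree rooted at L contains: D, K, L
Count = 3

Answer: 3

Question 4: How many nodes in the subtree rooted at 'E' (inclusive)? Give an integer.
Subtree rooted at E contains: C, E, F
Count = 3

Answer: 3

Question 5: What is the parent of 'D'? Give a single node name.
Answer: L

Derivation:
Scan adjacency: D appears as child of L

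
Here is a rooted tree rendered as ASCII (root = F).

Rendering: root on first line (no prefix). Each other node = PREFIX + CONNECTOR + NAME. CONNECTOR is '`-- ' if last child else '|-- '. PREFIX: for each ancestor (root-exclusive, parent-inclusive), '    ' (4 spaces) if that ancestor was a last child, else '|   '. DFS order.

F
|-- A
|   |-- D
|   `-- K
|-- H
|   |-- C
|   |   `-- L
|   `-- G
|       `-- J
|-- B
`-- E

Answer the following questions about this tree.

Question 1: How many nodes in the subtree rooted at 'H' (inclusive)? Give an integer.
Subtree rooted at H contains: C, G, H, J, L
Count = 5

Answer: 5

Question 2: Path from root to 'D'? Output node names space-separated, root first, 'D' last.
Answer: F A D

Derivation:
Walk down from root: F -> A -> D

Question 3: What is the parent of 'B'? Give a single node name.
Answer: F

Derivation:
Scan adjacency: B appears as child of F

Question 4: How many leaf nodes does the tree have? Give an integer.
Leaves (nodes with no children): B, D, E, J, K, L

Answer: 6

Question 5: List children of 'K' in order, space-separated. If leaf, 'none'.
Node K's children (from adjacency): (leaf)

Answer: none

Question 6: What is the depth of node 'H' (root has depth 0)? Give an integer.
Answer: 1

Derivation:
Path from root to H: F -> H
Depth = number of edges = 1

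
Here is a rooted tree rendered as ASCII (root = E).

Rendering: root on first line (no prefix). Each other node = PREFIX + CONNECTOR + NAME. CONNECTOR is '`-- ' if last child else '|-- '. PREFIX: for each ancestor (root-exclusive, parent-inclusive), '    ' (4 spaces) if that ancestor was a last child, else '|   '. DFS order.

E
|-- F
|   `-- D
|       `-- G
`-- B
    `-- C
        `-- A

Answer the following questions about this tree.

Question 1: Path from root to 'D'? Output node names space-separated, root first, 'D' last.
Walk down from root: E -> F -> D

Answer: E F D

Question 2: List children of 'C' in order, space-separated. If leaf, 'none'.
Node C's children (from adjacency): A

Answer: A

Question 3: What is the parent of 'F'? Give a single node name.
Scan adjacency: F appears as child of E

Answer: E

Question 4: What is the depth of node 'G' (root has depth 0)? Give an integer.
Answer: 3

Derivation:
Path from root to G: E -> F -> D -> G
Depth = number of edges = 3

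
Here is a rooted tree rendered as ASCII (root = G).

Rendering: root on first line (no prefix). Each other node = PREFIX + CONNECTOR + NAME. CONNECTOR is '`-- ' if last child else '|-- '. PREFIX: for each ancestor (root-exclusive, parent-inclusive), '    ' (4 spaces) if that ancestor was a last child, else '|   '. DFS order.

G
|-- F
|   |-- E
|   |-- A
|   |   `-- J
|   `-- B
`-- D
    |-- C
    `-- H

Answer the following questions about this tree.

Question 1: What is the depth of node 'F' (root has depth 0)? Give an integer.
Answer: 1

Derivation:
Path from root to F: G -> F
Depth = number of edges = 1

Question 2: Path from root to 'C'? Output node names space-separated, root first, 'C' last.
Answer: G D C

Derivation:
Walk down from root: G -> D -> C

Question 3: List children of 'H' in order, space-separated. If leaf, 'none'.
Node H's children (from adjacency): (leaf)

Answer: none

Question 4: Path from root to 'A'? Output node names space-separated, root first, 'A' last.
Walk down from root: G -> F -> A

Answer: G F A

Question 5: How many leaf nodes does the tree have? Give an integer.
Answer: 5

Derivation:
Leaves (nodes with no children): B, C, E, H, J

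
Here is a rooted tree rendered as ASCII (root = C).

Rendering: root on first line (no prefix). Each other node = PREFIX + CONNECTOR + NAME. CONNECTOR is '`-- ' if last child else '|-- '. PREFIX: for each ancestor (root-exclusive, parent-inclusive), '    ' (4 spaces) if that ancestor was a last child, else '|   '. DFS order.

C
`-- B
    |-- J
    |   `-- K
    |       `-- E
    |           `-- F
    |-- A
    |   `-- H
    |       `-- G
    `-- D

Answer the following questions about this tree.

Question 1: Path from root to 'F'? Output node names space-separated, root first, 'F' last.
Answer: C B J K E F

Derivation:
Walk down from root: C -> B -> J -> K -> E -> F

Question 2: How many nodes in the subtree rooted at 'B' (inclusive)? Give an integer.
Answer: 9

Derivation:
Subtree rooted at B contains: A, B, D, E, F, G, H, J, K
Count = 9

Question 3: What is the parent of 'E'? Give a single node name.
Answer: K

Derivation:
Scan adjacency: E appears as child of K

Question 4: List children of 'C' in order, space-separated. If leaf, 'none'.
Node C's children (from adjacency): B

Answer: B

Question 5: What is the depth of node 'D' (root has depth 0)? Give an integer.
Answer: 2

Derivation:
Path from root to D: C -> B -> D
Depth = number of edges = 2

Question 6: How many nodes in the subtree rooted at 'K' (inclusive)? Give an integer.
Subtree rooted at K contains: E, F, K
Count = 3

Answer: 3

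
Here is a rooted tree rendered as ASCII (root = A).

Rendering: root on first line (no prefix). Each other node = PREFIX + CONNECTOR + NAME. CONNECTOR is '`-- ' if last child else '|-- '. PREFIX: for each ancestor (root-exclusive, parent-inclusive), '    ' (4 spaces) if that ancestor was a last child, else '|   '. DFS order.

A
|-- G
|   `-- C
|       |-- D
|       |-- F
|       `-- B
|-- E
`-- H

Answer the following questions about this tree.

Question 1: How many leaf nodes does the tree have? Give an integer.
Leaves (nodes with no children): B, D, E, F, H

Answer: 5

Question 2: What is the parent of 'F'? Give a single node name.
Answer: C

Derivation:
Scan adjacency: F appears as child of C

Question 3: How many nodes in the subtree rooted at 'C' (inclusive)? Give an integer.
Answer: 4

Derivation:
Subtree rooted at C contains: B, C, D, F
Count = 4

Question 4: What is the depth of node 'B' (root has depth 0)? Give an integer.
Answer: 3

Derivation:
Path from root to B: A -> G -> C -> B
Depth = number of edges = 3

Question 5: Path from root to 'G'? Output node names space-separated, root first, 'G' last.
Walk down from root: A -> G

Answer: A G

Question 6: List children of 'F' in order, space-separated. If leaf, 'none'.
Node F's children (from adjacency): (leaf)

Answer: none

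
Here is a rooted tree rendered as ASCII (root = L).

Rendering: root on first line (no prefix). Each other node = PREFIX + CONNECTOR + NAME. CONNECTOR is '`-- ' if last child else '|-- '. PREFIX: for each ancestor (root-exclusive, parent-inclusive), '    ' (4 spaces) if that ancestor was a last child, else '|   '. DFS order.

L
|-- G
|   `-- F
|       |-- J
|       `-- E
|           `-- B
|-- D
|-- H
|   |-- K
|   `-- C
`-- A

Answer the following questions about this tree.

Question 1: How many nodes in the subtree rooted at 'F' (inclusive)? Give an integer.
Subtree rooted at F contains: B, E, F, J
Count = 4

Answer: 4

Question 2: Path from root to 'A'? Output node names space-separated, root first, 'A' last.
Answer: L A

Derivation:
Walk down from root: L -> A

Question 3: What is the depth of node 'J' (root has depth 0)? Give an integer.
Path from root to J: L -> G -> F -> J
Depth = number of edges = 3

Answer: 3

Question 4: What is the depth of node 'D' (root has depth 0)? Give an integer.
Answer: 1

Derivation:
Path from root to D: L -> D
Depth = number of edges = 1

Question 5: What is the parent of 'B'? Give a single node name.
Scan adjacency: B appears as child of E

Answer: E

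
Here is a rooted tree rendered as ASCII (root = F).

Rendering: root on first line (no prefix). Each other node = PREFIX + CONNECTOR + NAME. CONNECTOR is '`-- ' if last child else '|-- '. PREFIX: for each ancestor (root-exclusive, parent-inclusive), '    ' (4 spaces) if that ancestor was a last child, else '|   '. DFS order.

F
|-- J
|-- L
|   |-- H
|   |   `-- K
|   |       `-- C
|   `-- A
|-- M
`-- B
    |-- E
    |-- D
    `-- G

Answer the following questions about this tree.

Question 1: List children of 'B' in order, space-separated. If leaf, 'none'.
Node B's children (from adjacency): E, D, G

Answer: E D G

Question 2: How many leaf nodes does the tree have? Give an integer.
Leaves (nodes with no children): A, C, D, E, G, J, M

Answer: 7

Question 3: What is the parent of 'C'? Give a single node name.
Scan adjacency: C appears as child of K

Answer: K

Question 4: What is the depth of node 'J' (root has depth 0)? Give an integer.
Answer: 1

Derivation:
Path from root to J: F -> J
Depth = number of edges = 1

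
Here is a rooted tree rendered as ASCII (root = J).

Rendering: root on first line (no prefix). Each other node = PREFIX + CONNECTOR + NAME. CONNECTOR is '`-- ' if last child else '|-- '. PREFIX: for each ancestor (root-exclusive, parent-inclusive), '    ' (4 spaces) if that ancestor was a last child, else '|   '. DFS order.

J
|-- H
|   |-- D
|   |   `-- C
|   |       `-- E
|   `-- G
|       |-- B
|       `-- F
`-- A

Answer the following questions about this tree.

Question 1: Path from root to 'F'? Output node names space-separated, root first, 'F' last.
Walk down from root: J -> H -> G -> F

Answer: J H G F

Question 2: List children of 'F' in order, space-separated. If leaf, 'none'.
Answer: none

Derivation:
Node F's children (from adjacency): (leaf)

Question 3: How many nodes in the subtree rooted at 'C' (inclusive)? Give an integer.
Subtree rooted at C contains: C, E
Count = 2

Answer: 2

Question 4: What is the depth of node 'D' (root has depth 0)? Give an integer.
Answer: 2

Derivation:
Path from root to D: J -> H -> D
Depth = number of edges = 2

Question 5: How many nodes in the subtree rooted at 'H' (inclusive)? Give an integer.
Subtree rooted at H contains: B, C, D, E, F, G, H
Count = 7

Answer: 7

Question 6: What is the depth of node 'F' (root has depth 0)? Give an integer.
Path from root to F: J -> H -> G -> F
Depth = number of edges = 3

Answer: 3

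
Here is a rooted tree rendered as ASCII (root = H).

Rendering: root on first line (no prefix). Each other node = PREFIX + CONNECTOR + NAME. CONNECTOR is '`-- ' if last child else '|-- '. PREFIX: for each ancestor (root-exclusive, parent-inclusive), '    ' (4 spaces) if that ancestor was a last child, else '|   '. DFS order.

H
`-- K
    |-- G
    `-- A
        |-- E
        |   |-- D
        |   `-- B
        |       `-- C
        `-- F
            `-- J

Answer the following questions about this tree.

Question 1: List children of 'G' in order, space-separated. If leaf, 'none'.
Answer: none

Derivation:
Node G's children (from adjacency): (leaf)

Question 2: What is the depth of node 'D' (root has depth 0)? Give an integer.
Path from root to D: H -> K -> A -> E -> D
Depth = number of edges = 4

Answer: 4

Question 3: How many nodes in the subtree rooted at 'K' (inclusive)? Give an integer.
Subtree rooted at K contains: A, B, C, D, E, F, G, J, K
Count = 9

Answer: 9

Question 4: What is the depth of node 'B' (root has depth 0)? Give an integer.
Answer: 4

Derivation:
Path from root to B: H -> K -> A -> E -> B
Depth = number of edges = 4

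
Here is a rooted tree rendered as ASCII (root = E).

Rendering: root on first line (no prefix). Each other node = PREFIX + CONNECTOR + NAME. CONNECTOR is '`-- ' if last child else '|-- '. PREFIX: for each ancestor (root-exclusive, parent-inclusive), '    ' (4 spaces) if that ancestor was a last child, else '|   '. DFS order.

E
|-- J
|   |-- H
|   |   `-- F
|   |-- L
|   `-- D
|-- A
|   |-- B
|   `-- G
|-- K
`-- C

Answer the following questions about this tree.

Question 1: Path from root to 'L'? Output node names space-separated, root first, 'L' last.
Answer: E J L

Derivation:
Walk down from root: E -> J -> L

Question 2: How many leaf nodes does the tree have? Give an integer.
Leaves (nodes with no children): B, C, D, F, G, K, L

Answer: 7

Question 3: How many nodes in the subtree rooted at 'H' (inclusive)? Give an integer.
Subtree rooted at H contains: F, H
Count = 2

Answer: 2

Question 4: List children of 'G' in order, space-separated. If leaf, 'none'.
Node G's children (from adjacency): (leaf)

Answer: none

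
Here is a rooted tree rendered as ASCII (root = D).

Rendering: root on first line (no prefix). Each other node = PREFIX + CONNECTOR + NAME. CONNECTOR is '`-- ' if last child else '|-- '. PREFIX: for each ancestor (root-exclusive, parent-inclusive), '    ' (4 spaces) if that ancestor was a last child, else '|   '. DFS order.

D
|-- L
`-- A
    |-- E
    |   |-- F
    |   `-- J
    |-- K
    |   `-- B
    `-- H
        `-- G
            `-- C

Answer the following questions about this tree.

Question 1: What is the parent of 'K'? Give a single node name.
Scan adjacency: K appears as child of A

Answer: A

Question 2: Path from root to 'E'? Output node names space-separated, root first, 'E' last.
Answer: D A E

Derivation:
Walk down from root: D -> A -> E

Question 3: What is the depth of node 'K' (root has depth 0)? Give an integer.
Path from root to K: D -> A -> K
Depth = number of edges = 2

Answer: 2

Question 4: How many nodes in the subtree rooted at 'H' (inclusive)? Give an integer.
Subtree rooted at H contains: C, G, H
Count = 3

Answer: 3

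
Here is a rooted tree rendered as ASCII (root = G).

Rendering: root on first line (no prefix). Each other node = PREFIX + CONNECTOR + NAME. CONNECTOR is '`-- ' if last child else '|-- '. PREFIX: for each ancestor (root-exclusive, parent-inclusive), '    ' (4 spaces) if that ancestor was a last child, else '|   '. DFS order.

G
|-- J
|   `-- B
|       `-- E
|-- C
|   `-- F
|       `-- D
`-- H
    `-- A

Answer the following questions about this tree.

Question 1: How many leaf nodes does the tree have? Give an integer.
Leaves (nodes with no children): A, D, E

Answer: 3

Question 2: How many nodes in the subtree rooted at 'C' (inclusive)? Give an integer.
Answer: 3

Derivation:
Subtree rooted at C contains: C, D, F
Count = 3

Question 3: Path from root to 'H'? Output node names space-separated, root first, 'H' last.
Answer: G H

Derivation:
Walk down from root: G -> H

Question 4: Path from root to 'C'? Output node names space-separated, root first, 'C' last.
Answer: G C

Derivation:
Walk down from root: G -> C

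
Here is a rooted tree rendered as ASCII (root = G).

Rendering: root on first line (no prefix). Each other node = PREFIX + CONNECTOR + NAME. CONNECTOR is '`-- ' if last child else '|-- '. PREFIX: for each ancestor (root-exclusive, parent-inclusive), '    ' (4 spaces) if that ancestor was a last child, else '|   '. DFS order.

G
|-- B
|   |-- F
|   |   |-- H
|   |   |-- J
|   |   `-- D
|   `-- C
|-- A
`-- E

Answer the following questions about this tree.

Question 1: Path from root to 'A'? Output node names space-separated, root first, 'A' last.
Answer: G A

Derivation:
Walk down from root: G -> A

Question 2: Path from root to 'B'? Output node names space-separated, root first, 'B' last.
Answer: G B

Derivation:
Walk down from root: G -> B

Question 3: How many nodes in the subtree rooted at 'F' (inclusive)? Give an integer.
Subtree rooted at F contains: D, F, H, J
Count = 4

Answer: 4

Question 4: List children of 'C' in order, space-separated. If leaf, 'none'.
Answer: none

Derivation:
Node C's children (from adjacency): (leaf)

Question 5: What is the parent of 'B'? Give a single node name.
Answer: G

Derivation:
Scan adjacency: B appears as child of G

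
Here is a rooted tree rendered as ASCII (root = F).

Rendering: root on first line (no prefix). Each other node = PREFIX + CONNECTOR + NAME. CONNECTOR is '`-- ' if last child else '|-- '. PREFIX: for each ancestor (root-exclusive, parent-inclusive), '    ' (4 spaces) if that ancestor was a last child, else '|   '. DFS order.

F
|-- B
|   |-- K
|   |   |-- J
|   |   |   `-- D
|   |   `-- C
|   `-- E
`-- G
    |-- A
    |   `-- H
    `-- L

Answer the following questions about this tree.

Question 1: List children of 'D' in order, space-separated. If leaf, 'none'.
Answer: none

Derivation:
Node D's children (from adjacency): (leaf)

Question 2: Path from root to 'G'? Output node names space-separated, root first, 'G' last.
Answer: F G

Derivation:
Walk down from root: F -> G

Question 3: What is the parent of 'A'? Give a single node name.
Scan adjacency: A appears as child of G

Answer: G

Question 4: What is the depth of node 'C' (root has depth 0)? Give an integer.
Answer: 3

Derivation:
Path from root to C: F -> B -> K -> C
Depth = number of edges = 3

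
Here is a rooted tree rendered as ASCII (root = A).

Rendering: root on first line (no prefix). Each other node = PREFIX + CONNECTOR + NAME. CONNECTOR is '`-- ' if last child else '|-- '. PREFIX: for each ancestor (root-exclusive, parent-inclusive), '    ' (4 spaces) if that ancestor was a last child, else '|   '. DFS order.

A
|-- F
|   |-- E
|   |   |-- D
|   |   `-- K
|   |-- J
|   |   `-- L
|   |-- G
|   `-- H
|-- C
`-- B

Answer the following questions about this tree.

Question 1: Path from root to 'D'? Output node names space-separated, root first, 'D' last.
Answer: A F E D

Derivation:
Walk down from root: A -> F -> E -> D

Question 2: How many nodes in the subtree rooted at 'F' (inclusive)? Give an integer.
Subtree rooted at F contains: D, E, F, G, H, J, K, L
Count = 8

Answer: 8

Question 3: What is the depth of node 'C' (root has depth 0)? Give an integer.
Answer: 1

Derivation:
Path from root to C: A -> C
Depth = number of edges = 1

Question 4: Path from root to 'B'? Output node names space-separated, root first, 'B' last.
Answer: A B

Derivation:
Walk down from root: A -> B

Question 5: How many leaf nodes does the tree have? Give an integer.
Leaves (nodes with no children): B, C, D, G, H, K, L

Answer: 7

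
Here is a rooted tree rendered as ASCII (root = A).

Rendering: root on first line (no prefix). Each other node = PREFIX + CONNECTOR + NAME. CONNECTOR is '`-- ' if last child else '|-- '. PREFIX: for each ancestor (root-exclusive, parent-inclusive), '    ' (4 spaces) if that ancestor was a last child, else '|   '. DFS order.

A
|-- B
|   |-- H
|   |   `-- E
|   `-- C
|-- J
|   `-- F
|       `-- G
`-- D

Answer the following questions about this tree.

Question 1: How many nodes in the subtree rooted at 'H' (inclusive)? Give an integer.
Answer: 2

Derivation:
Subtree rooted at H contains: E, H
Count = 2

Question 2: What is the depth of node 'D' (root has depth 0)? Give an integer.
Path from root to D: A -> D
Depth = number of edges = 1

Answer: 1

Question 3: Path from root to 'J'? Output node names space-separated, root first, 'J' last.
Answer: A J

Derivation:
Walk down from root: A -> J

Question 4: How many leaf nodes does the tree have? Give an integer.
Leaves (nodes with no children): C, D, E, G

Answer: 4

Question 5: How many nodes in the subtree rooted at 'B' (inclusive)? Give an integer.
Answer: 4

Derivation:
Subtree rooted at B contains: B, C, E, H
Count = 4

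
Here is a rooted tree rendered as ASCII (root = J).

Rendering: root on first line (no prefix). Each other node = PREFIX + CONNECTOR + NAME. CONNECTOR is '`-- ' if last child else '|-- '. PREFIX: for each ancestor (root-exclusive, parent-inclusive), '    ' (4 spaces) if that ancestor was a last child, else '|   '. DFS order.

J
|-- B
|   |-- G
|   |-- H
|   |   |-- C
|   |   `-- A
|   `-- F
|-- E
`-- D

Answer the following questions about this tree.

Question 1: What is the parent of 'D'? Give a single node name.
Scan adjacency: D appears as child of J

Answer: J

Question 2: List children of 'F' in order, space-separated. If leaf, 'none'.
Answer: none

Derivation:
Node F's children (from adjacency): (leaf)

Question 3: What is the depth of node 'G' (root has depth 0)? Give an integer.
Path from root to G: J -> B -> G
Depth = number of edges = 2

Answer: 2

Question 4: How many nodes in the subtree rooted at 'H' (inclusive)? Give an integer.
Answer: 3

Derivation:
Subtree rooted at H contains: A, C, H
Count = 3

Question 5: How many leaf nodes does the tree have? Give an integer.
Leaves (nodes with no children): A, C, D, E, F, G

Answer: 6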